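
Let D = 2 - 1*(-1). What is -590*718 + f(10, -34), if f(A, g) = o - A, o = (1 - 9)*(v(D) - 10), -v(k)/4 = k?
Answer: -423454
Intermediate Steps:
D = 3 (D = 2 + 1 = 3)
v(k) = -4*k
o = 176 (o = (1 - 9)*(-4*3 - 10) = -8*(-12 - 10) = -8*(-22) = 176)
f(A, g) = 176 - A
-590*718 + f(10, -34) = -590*718 + (176 - 1*10) = -423620 + (176 - 10) = -423620 + 166 = -423454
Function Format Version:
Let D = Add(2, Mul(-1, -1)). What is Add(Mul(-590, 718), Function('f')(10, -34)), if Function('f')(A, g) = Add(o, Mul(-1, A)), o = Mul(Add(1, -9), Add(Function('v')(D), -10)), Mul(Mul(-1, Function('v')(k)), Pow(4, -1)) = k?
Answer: -423454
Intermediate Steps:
D = 3 (D = Add(2, 1) = 3)
Function('v')(k) = Mul(-4, k)
o = 176 (o = Mul(Add(1, -9), Add(Mul(-4, 3), -10)) = Mul(-8, Add(-12, -10)) = Mul(-8, -22) = 176)
Function('f')(A, g) = Add(176, Mul(-1, A))
Add(Mul(-590, 718), Function('f')(10, -34)) = Add(Mul(-590, 718), Add(176, Mul(-1, 10))) = Add(-423620, Add(176, -10)) = Add(-423620, 166) = -423454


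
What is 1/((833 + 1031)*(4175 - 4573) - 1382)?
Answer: -1/743254 ≈ -1.3454e-6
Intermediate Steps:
1/((833 + 1031)*(4175 - 4573) - 1382) = 1/(1864*(-398) - 1382) = 1/(-741872 - 1382) = 1/(-743254) = -1/743254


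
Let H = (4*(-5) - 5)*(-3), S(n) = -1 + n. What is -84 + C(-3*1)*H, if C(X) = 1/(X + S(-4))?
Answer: -747/8 ≈ -93.375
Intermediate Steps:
H = 75 (H = (-20 - 5)*(-3) = -25*(-3) = 75)
C(X) = 1/(-5 + X) (C(X) = 1/(X + (-1 - 4)) = 1/(X - 5) = 1/(-5 + X))
-84 + C(-3*1)*H = -84 + 75/(-5 - 3*1) = -84 + 75/(-5 - 3) = -84 + 75/(-8) = -84 - ⅛*75 = -84 - 75/8 = -747/8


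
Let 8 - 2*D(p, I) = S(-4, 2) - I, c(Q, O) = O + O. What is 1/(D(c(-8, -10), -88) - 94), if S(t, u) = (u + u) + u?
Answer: -1/137 ≈ -0.0072993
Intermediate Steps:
S(t, u) = 3*u (S(t, u) = 2*u + u = 3*u)
c(Q, O) = 2*O
D(p, I) = 1 + I/2 (D(p, I) = 4 - (3*2 - I)/2 = 4 - (6 - I)/2 = 4 + (-3 + I/2) = 1 + I/2)
1/(D(c(-8, -10), -88) - 94) = 1/((1 + (½)*(-88)) - 94) = 1/((1 - 44) - 94) = 1/(-43 - 94) = 1/(-137) = -1/137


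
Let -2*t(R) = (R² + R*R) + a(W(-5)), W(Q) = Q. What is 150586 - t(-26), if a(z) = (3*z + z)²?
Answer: 151462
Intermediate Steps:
a(z) = 16*z² (a(z) = (4*z)² = 16*z²)
t(R) = -200 - R² (t(R) = -((R² + R*R) + 16*(-5)²)/2 = -((R² + R²) + 16*25)/2 = -(2*R² + 400)/2 = -(400 + 2*R²)/2 = -200 - R²)
150586 - t(-26) = 150586 - (-200 - 1*(-26)²) = 150586 - (-200 - 1*676) = 150586 - (-200 - 676) = 150586 - 1*(-876) = 150586 + 876 = 151462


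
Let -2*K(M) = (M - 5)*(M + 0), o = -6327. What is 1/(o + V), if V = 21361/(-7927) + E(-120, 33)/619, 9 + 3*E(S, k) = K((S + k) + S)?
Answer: -4906813/31116630169 ≈ -0.00015769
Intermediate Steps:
K(M) = -M*(-5 + M)/2 (K(M) = -(M - 5)*(M + 0)/2 = -(-5 + M)*M/2 = -M*(-5 + M)/2)
E(S, k) = -3 + (k + 2*S)*(5 - k - 2*S)/6 (E(S, k) = -3 + (((S + k) + S)*(5 - ((S + k) + S))/2)/3 = -3 + ((k + 2*S)*(5 - (k + 2*S))/2)/3 = -3 + ((k + 2*S)*(5 + (-k - 2*S))/2)/3 = -3 + ((k + 2*S)*(5 - k - 2*S)/2)/3 = -3 + (k + 2*S)*(5 - k - 2*S)/6)
V = -71224318/4906813 (V = 21361/(-7927) + (-3 - (33 + 2*(-120))*(-5 + 33 + 2*(-120))/6)/619 = 21361*(-1/7927) + (-3 - (33 - 240)*(-5 + 33 - 240)/6)*(1/619) = -21361/7927 + (-3 - 1/6*(-207)*(-212))*(1/619) = -21361/7927 + (-3 - 7314)*(1/619) = -21361/7927 - 7317*1/619 = -21361/7927 - 7317/619 = -71224318/4906813 ≈ -14.515)
1/(o + V) = 1/(-6327 - 71224318/4906813) = 1/(-31116630169/4906813) = -4906813/31116630169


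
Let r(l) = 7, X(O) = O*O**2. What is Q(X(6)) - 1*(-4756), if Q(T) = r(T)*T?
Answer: 6268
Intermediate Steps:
X(O) = O**3
Q(T) = 7*T
Q(X(6)) - 1*(-4756) = 7*6**3 - 1*(-4756) = 7*216 + 4756 = 1512 + 4756 = 6268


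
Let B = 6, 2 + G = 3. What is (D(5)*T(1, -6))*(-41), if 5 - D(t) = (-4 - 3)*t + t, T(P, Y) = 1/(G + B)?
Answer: -205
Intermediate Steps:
G = 1 (G = -2 + 3 = 1)
T(P, Y) = ⅐ (T(P, Y) = 1/(1 + 6) = 1/7 = ⅐)
D(t) = 5 + 6*t (D(t) = 5 - ((-4 - 3)*t + t) = 5 - (-7*t + t) = 5 - (-6)*t = 5 + 6*t)
(D(5)*T(1, -6))*(-41) = ((5 + 6*5)*(⅐))*(-41) = ((5 + 30)*(⅐))*(-41) = (35*(⅐))*(-41) = 5*(-41) = -205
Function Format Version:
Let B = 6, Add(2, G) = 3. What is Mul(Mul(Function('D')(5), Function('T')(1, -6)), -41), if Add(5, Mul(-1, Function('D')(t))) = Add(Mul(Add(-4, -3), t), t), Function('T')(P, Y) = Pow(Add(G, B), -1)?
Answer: -205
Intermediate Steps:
G = 1 (G = Add(-2, 3) = 1)
Function('T')(P, Y) = Rational(1, 7) (Function('T')(P, Y) = Pow(Add(1, 6), -1) = Pow(7, -1) = Rational(1, 7))
Function('D')(t) = Add(5, Mul(6, t)) (Function('D')(t) = Add(5, Mul(-1, Add(Mul(Add(-4, -3), t), t))) = Add(5, Mul(-1, Add(Mul(-7, t), t))) = Add(5, Mul(-1, Mul(-6, t))) = Add(5, Mul(6, t)))
Mul(Mul(Function('D')(5), Function('T')(1, -6)), -41) = Mul(Mul(Add(5, Mul(6, 5)), Rational(1, 7)), -41) = Mul(Mul(Add(5, 30), Rational(1, 7)), -41) = Mul(Mul(35, Rational(1, 7)), -41) = Mul(5, -41) = -205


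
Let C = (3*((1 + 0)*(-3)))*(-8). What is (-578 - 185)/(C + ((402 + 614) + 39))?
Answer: -109/161 ≈ -0.67702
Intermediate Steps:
C = 72 (C = (3*(1*(-3)))*(-8) = (3*(-3))*(-8) = -9*(-8) = 72)
(-578 - 185)/(C + ((402 + 614) + 39)) = (-578 - 185)/(72 + ((402 + 614) + 39)) = -763/(72 + (1016 + 39)) = -763/(72 + 1055) = -763/1127 = -763*1/1127 = -109/161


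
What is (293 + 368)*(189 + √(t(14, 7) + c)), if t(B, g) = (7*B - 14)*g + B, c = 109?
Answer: 124929 + 1983*√79 ≈ 1.4255e+5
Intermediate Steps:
t(B, g) = B + g*(-14 + 7*B) (t(B, g) = (-14 + 7*B)*g + B = g*(-14 + 7*B) + B = B + g*(-14 + 7*B))
(293 + 368)*(189 + √(t(14, 7) + c)) = (293 + 368)*(189 + √((14 - 14*7 + 7*14*7) + 109)) = 661*(189 + √((14 - 98 + 686) + 109)) = 661*(189 + √(602 + 109)) = 661*(189 + √711) = 661*(189 + 3*√79) = 124929 + 1983*√79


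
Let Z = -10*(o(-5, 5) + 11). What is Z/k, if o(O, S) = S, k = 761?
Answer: -160/761 ≈ -0.21025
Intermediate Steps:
Z = -160 (Z = -10*(5 + 11) = -10*16 = -160)
Z/k = -160/761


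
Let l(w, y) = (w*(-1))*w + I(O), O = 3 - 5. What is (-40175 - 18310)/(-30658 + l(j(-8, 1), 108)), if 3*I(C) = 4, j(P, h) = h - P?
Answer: 175455/92213 ≈ 1.9027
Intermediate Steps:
O = -2
I(C) = 4/3 (I(C) = (1/3)*4 = 4/3)
l(w, y) = 4/3 - w**2 (l(w, y) = (w*(-1))*w + 4/3 = (-w)*w + 4/3 = -w**2 + 4/3 = 4/3 - w**2)
(-40175 - 18310)/(-30658 + l(j(-8, 1), 108)) = (-40175 - 18310)/(-30658 + (4/3 - (1 - 1*(-8))**2)) = -58485/(-30658 + (4/3 - (1 + 8)**2)) = -58485/(-30658 + (4/3 - 1*9**2)) = -58485/(-30658 + (4/3 - 1*81)) = -58485/(-30658 + (4/3 - 81)) = -58485/(-30658 - 239/3) = -58485/(-92213/3) = -58485*(-3/92213) = 175455/92213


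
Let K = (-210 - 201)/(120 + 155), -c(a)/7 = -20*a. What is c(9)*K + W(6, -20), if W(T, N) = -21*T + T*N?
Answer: -117102/55 ≈ -2129.1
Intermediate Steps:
W(T, N) = -21*T + N*T
c(a) = 140*a (c(a) = -(-140)*a = 140*a)
K = -411/275 ≈ -1.4945
c(9)*K + W(6, -20) = (140*9)*(-411/275) + 6*(-21 - 20) = 1260*(-411/275) + 6*(-41) = -103572/55 - 246 = -117102/55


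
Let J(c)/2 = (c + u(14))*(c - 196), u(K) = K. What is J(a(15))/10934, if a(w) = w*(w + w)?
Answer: 117856/5467 ≈ 21.558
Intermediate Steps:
a(w) = 2*w² (a(w) = w*(2*w) = 2*w²)
J(c) = 2*(-196 + c)*(14 + c) (J(c) = 2*((c + 14)*(c - 196)) = 2*((14 + c)*(-196 + c)) = 2*((-196 + c)*(14 + c)) = 2*(-196 + c)*(14 + c))
J(a(15))/10934 = (-5488 - 728*15² + 2*(2*15²)²)/10934 = (-5488 - 728*225 + 2*(2*225)²)*(1/10934) = (-5488 - 364*450 + 2*450²)*(1/10934) = (-5488 - 163800 + 2*202500)*(1/10934) = (-5488 - 163800 + 405000)*(1/10934) = 235712*(1/10934) = 117856/5467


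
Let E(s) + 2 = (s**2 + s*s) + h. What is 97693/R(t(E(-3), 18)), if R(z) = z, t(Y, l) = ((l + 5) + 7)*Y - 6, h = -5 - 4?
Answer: 97693/204 ≈ 478.89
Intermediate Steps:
h = -9
E(s) = -11 + 2*s**2 (E(s) = -2 + ((s**2 + s*s) - 9) = -2 + ((s**2 + s**2) - 9) = -2 + (2*s**2 - 9) = -2 + (-9 + 2*s**2) = -11 + 2*s**2)
t(Y, l) = -6 + Y*(12 + l) (t(Y, l) = ((5 + l) + 7)*Y - 6 = (12 + l)*Y - 6 = Y*(12 + l) - 6 = -6 + Y*(12 + l))
97693/R(t(E(-3), 18)) = 97693/(-6 + 12*(-11 + 2*(-3)**2) + (-11 + 2*(-3)**2)*18) = 97693/(-6 + 12*(-11 + 2*9) + (-11 + 2*9)*18) = 97693/(-6 + 12*(-11 + 18) + (-11 + 18)*18) = 97693/(-6 + 12*7 + 7*18) = 97693/(-6 + 84 + 126) = 97693/204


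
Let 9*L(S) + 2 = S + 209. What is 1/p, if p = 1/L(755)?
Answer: 962/9 ≈ 106.89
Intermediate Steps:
L(S) = 23 + S/9 (L(S) = -2/9 + (S + 209)/9 = -2/9 + (209 + S)/9 = -2/9 + (209/9 + S/9) = 23 + S/9)
p = 9/962 (p = 1/(23 + (⅑)*755) = 1/(23 + 755/9) = 1/(962/9) = 9/962 ≈ 0.0093555)
1/p = 1/(9/962) = 962/9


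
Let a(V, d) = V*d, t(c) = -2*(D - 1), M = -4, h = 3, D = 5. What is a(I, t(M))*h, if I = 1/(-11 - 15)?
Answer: 12/13 ≈ 0.92308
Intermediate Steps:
I = -1/26 (I = 1/(-26) = -1/26 ≈ -0.038462)
t(c) = -8 (t(c) = -2*(5 - 1) = -2*4 = -8)
a(I, t(M))*h = -1/26*(-8)*3 = (4/13)*3 = 12/13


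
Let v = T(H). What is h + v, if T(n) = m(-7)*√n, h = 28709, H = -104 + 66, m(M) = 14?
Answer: 28709 + 14*I*√38 ≈ 28709.0 + 86.302*I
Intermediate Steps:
H = -38
T(n) = 14*√n
v = 14*I*√38 (v = 14*√(-38) = 14*(I*√38) = 14*I*√38 ≈ 86.302*I)
h + v = 28709 + 14*I*√38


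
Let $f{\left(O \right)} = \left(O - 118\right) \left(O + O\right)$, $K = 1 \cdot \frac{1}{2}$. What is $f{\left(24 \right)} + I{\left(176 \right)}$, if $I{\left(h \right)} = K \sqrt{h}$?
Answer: $-4512 + 2 \sqrt{11} \approx -4505.4$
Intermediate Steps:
$K = \frac{1}{2}$ ($K = 1 \cdot \frac{1}{2} = \frac{1}{2} \approx 0.5$)
$f{\left(O \right)} = 2 O \left(-118 + O\right)$ ($f{\left(O \right)} = \left(-118 + O\right) 2 O = 2 O \left(-118 + O\right)$)
$I{\left(h \right)} = \frac{\sqrt{h}}{2}$
$f{\left(24 \right)} + I{\left(176 \right)} = 2 \cdot 24 \left(-118 + 24\right) + \frac{\sqrt{176}}{2} = 2 \cdot 24 \left(-94\right) + \frac{4 \sqrt{11}}{2} = -4512 + 2 \sqrt{11}$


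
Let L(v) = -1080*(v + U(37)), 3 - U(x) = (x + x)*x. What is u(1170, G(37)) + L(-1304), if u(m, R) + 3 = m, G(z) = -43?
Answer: 4363287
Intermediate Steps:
U(x) = 3 - 2*x² (U(x) = 3 - (x + x)*x = 3 - 2*x*x = 3 - 2*x²)
u(m, R) = -3 + m
L(v) = 2953800 - 1080*v (L(v) = -1080*(v + (3 - 2*37²)) = -1080*(v + (3 - 2*1369)) = -1080*(v + (3 - 2738)) = -1080*(v - 2735) = -1080*(-2735 + v) = 2953800 - 1080*v)
u(1170, G(37)) + L(-1304) = (-3 + 1170) + (2953800 - 1080*(-1304)) = 1167 + (2953800 + 1408320) = 1167 + 4362120 = 4363287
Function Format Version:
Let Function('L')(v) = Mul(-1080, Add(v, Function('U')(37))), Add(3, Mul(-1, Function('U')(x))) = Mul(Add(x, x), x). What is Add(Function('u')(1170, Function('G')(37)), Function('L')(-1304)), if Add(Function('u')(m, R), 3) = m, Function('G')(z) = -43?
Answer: 4363287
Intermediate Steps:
Function('U')(x) = Add(3, Mul(-2, Pow(x, 2))) (Function('U')(x) = Add(3, Mul(-1, Mul(Add(x, x), x))) = Add(3, Mul(-1, Mul(Mul(2, x), x))) = Add(3, Mul(-1, Mul(2, Pow(x, 2)))) = Add(3, Mul(-2, Pow(x, 2))))
Function('u')(m, R) = Add(-3, m)
Function('L')(v) = Add(2953800, Mul(-1080, v)) (Function('L')(v) = Mul(-1080, Add(v, Add(3, Mul(-2, Pow(37, 2))))) = Mul(-1080, Add(v, Add(3, Mul(-2, 1369)))) = Mul(-1080, Add(v, Add(3, -2738))) = Mul(-1080, Add(v, -2735)) = Mul(-1080, Add(-2735, v)) = Add(2953800, Mul(-1080, v)))
Add(Function('u')(1170, Function('G')(37)), Function('L')(-1304)) = Add(Add(-3, 1170), Add(2953800, Mul(-1080, -1304))) = Add(1167, Add(2953800, 1408320)) = Add(1167, 4362120) = 4363287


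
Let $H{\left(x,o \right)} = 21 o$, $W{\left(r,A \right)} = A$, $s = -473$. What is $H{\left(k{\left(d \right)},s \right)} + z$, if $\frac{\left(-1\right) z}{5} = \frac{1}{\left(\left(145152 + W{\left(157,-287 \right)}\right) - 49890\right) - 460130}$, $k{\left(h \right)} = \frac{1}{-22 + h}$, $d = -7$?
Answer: $- \frac{725416922}{73031} \approx -9933.0$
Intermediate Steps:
$z = \frac{1}{73031}$ ($z = - \frac{5}{\left(\left(145152 - 287\right) - 49890\right) - 460130} = - \frac{5}{\left(144865 - 49890\right) - 460130} = - \frac{5}{94975 - 460130} = - \frac{5}{-365155} = \left(-5\right) \left(- \frac{1}{365155}\right) = \frac{1}{73031} \approx 1.3693 \cdot 10^{-5}$)
$H{\left(k{\left(d \right)},s \right)} + z = 21 \left(-473\right) + \frac{1}{73031} = -9933 + \frac{1}{73031} = - \frac{725416922}{73031}$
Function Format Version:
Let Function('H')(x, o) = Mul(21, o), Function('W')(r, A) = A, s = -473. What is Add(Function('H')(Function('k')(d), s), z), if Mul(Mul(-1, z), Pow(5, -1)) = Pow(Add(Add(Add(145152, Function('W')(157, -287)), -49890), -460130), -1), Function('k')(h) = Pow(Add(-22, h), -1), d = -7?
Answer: Rational(-725416922, 73031) ≈ -9933.0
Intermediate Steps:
z = Rational(1, 73031) (z = Mul(-5, Pow(Add(Add(Add(145152, -287), -49890), -460130), -1)) = Mul(-5, Pow(Add(Add(144865, -49890), -460130), -1)) = Mul(-5, Pow(Add(94975, -460130), -1)) = Mul(-5, Pow(-365155, -1)) = Mul(-5, Rational(-1, 365155)) = Rational(1, 73031) ≈ 1.3693e-5)
Add(Function('H')(Function('k')(d), s), z) = Add(Mul(21, -473), Rational(1, 73031)) = Add(-9933, Rational(1, 73031)) = Rational(-725416922, 73031)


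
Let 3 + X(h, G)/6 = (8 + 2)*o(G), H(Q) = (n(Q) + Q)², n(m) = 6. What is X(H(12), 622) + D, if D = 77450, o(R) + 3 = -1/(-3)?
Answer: 77272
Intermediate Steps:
o(R) = -8/3 (o(R) = -3 - 1/(-3) = -3 - 1*(-⅓) = -3 + ⅓ = -8/3)
H(Q) = (6 + Q)²
X(h, G) = -178 (X(h, G) = -18 + 6*((8 + 2)*(-8/3)) = -18 + 6*(10*(-8/3)) = -18 + 6*(-80/3) = -18 - 160 = -178)
X(H(12), 622) + D = -178 + 77450 = 77272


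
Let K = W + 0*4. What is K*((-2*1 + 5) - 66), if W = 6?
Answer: -378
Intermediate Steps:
K = 6 (K = 6 + 0*4 = 6 + 0 = 6)
K*((-2*1 + 5) - 66) = 6*((-2*1 + 5) - 66) = 6*((-2 + 5) - 66) = 6*(3 - 66) = 6*(-63) = -378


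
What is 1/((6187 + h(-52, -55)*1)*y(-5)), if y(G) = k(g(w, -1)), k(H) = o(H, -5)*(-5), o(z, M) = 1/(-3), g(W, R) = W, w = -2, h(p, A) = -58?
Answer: 1/10215 ≈ 9.7895e-5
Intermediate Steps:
o(z, M) = -1/3
k(H) = 5/3 (k(H) = -1/3*(-5) = 5/3)
y(G) = 5/3
1/((6187 + h(-52, -55)*1)*y(-5)) = 1/((6187 - 58*1)*(5/3)) = (3/5)/(6187 - 58) = (3/5)/6129 = (1/6129)*(3/5) = 1/10215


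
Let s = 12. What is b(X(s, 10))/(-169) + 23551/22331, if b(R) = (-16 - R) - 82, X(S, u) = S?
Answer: 6436529/3773939 ≈ 1.7055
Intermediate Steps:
b(R) = -98 - R
b(X(s, 10))/(-169) + 23551/22331 = (-98 - 1*12)/(-169) + 23551/22331 = (-98 - 12)*(-1/169) + 23551*(1/22331) = -110*(-1/169) + 23551/22331 = 110/169 + 23551/22331 = 6436529/3773939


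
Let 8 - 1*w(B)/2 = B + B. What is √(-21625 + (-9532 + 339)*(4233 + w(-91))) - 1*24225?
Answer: -24225 + 9*I*√523814 ≈ -24225.0 + 6513.8*I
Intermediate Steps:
w(B) = 16 - 4*B (w(B) = 16 - 2*(B + B) = 16 - 4*B)
√(-21625 + (-9532 + 339)*(4233 + w(-91))) - 1*24225 = √(-21625 + (-9532 + 339)*(4233 + (16 - 4*(-91)))) - 1*24225 = √(-21625 - 9193*(4233 + (16 + 364))) - 24225 = √(-21625 - 9193*(4233 + 380)) - 24225 = √(-21625 - 9193*4613) - 24225 = √(-21625 - 42407309) - 24225 = √(-42428934) - 24225 = 9*I*√523814 - 24225 = -24225 + 9*I*√523814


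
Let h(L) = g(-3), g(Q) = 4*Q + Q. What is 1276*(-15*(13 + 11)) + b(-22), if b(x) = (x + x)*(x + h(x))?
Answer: -457732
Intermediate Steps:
g(Q) = 5*Q
h(L) = -15 (h(L) = 5*(-3) = -15)
b(x) = 2*x*(-15 + x) (b(x) = (x + x)*(x - 15) = (2*x)*(-15 + x) = 2*x*(-15 + x))
1276*(-15*(13 + 11)) + b(-22) = 1276*(-15*(13 + 11)) + 2*(-22)*(-15 - 22) = 1276*(-15*24) + 2*(-22)*(-37) = 1276*(-360) + 1628 = -459360 + 1628 = -457732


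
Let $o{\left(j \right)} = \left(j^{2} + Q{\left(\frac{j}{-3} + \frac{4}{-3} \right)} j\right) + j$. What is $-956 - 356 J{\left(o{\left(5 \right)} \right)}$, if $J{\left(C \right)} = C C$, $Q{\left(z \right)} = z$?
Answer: $-81056$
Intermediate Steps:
$o{\left(j \right)} = j + j^{2} + j \left(- \frac{4}{3} - \frac{j}{3}\right)$ ($o{\left(j \right)} = \left(j^{2} + \left(\frac{j}{-3} + \frac{4}{-3}\right) j\right) + j = \left(j^{2} + \left(j \left(- \frac{1}{3}\right) + 4 \left(- \frac{1}{3}\right)\right) j\right) + j = \left(j^{2} + \left(- \frac{j}{3} - \frac{4}{3}\right) j\right) + j = \left(j^{2} + \left(- \frac{4}{3} - \frac{j}{3}\right) j\right) + j = \left(j^{2} + j \left(- \frac{4}{3} - \frac{j}{3}\right)\right) + j = j + j^{2} + j \left(- \frac{4}{3} - \frac{j}{3}\right)$)
$J{\left(C \right)} = C^{2}$
$-956 - 356 J{\left(o{\left(5 \right)} \right)} = -956 - 356 \left(\frac{1}{3} \cdot 5 \left(-1 + 2 \cdot 5\right)\right)^{2} = -956 - 356 \left(\frac{1}{3} \cdot 5 \left(-1 + 10\right)\right)^{2} = -956 - 356 \left(\frac{1}{3} \cdot 5 \cdot 9\right)^{2} = -956 - 356 \cdot 15^{2} = -956 - 80100 = -81056$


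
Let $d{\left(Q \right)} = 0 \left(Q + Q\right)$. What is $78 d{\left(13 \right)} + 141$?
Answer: $141$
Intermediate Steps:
$d{\left(Q \right)} = 0$ ($d{\left(Q \right)} = 0 \cdot 2 Q = 0$)
$78 d{\left(13 \right)} + 141 = 78 \cdot 0 + 141 = 0 + 141 = 141$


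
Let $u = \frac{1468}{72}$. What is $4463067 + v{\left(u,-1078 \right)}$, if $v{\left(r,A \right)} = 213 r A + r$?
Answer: $- \frac{3932765}{18} \approx -2.1849 \cdot 10^{5}$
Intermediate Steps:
$u = \frac{367}{18}$ ($u = 1468 \cdot \frac{1}{72} = \frac{367}{18} \approx 20.389$)
$v{\left(r,A \right)} = r + 213 A r$ ($v{\left(r,A \right)} = 213 A r + r = r + 213 A r$)
$4463067 + v{\left(u,-1078 \right)} = 4463067 + \frac{367 \left(1 + 213 \left(-1078\right)\right)}{18} = 4463067 + \frac{367 \left(1 - 229614\right)}{18} = 4463067 + \frac{367}{18} \left(-229613\right) = 4463067 - \frac{84267971}{18} = - \frac{3932765}{18}$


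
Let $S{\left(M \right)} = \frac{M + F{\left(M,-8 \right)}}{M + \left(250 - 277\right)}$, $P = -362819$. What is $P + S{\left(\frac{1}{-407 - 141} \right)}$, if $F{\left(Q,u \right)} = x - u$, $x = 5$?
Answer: $- \frac{5368639866}{14797} \approx -3.6282 \cdot 10^{5}$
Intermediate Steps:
$F{\left(Q,u \right)} = 5 - u$
$S{\left(M \right)} = \frac{13 + M}{-27 + M}$ ($S{\left(M \right)} = \frac{M + \left(5 - -8\right)}{M + \left(250 - 277\right)} = \frac{M + \left(5 + 8\right)}{M - 27} = \frac{M + 13}{-27 + M} = \frac{13 + M}{-27 + M}$)
$P + S{\left(\frac{1}{-407 - 141} \right)} = -362819 + \frac{13 + \frac{1}{-407 - 141}}{-27 + \frac{1}{-407 - 141}} = -362819 + \frac{13 + \frac{1}{-548}}{-27 + \frac{1}{-548}} = -362819 + \frac{13 - \frac{1}{548}}{-27 - \frac{1}{548}} = -362819 + \frac{1}{- \frac{14797}{548}} \cdot \frac{7123}{548} = -362819 - \frac{7123}{14797} = - \frac{5368639866}{14797}$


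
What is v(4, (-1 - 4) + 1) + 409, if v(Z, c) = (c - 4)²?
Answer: 473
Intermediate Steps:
v(Z, c) = (-4 + c)²
v(4, (-1 - 4) + 1) + 409 = (-4 + ((-1 - 4) + 1))² + 409 = (-4 + (-5 + 1))² + 409 = (-4 - 4)² + 409 = (-8)² + 409 = 64 + 409 = 473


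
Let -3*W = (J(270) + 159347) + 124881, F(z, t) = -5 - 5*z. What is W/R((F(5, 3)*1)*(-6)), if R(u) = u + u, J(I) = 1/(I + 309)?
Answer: -164568013/625320 ≈ -263.17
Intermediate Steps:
J(I) = 1/(309 + I)
R(u) = 2*u
W = -164568013/1737 (W = -((1/(309 + 270) + 159347) + 124881)/3 = -((1/579 + 159347) + 124881)/3 = -(92261914/579 + 124881)/3 = -⅓*164568013/579 = -164568013/1737 ≈ -94743.)
W/R((F(5, 3)*1)*(-6)) = -164568013*(-1/(12*(-5 - 5*5)))/1737 = -164568013*(-1/(12*(-5 - 25)))/1737 = -164568013/(1737*(2*(-30*1*(-6)))) = -164568013/(1737*(2*(-30*(-6)))) = -164568013/(1737*(2*180)) = -164568013/1737/360 = -164568013/1737*1/360 = -164568013/625320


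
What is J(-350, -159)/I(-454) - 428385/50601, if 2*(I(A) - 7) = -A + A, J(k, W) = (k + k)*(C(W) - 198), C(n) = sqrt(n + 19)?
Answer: 333823805/16867 - 200*I*sqrt(35) ≈ 19792.0 - 1183.2*I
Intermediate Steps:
C(n) = sqrt(19 + n)
J(k, W) = 2*k*(-198 + sqrt(19 + W)) (J(k, W) = (k + k)*(sqrt(19 + W) - 198) = (2*k)*(-198 + sqrt(19 + W)) = 2*k*(-198 + sqrt(19 + W)))
I(A) = 7 (I(A) = 7 + (-A + A)/2 = 7 + (1/2)*0 = 7 + 0 = 7)
J(-350, -159)/I(-454) - 428385/50601 = (2*(-350)*(-198 + sqrt(19 - 159)))/7 - 428385/50601 = (2*(-350)*(-198 + sqrt(-140)))*(1/7) - 428385*1/50601 = (2*(-350)*(-198 + 2*I*sqrt(35)))*(1/7) - 142795/16867 = (138600 - 1400*I*sqrt(35))*(1/7) - 142795/16867 = (19800 - 200*I*sqrt(35)) - 142795/16867 = 333823805/16867 - 200*I*sqrt(35)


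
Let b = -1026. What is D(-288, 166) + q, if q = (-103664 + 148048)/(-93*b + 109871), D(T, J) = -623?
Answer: -127850663/205289 ≈ -622.78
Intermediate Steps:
q = 44384/205289 (q = (-103664 + 148048)/(-93*(-1026) + 109871) = 44384/(95418 + 109871) = 44384/205289 ≈ 0.21620)
D(-288, 166) + q = -623 + 44384/205289 = -127850663/205289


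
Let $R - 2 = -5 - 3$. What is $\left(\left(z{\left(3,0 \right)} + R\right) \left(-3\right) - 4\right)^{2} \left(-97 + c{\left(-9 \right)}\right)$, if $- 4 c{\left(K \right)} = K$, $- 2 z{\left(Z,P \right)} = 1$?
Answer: $- \frac{364219}{16} \approx -22764.0$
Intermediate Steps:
$R = -6$ ($R = 2 - 8 = -6$)
$z{\left(Z,P \right)} = - \frac{1}{2}$ ($z{\left(Z,P \right)} = \left(- \frac{1}{2}\right) 1 = - \frac{1}{2}$)
$c{\left(K \right)} = - \frac{K}{4}$
$\left(\left(z{\left(3,0 \right)} + R\right) \left(-3\right) - 4\right)^{2} \left(-97 + c{\left(-9 \right)}\right) = \left(\left(- \frac{1}{2} - 6\right) \left(-3\right) - 4\right)^{2} \left(-97 - - \frac{9}{4}\right) = \left(\left(- \frac{13}{2}\right) \left(-3\right) - 4\right)^{2} \left(-97 + \frac{9}{4}\right) = \left(\frac{39}{2} - 4\right)^{2} \left(- \frac{379}{4}\right) = \left(\frac{31}{2}\right)^{2} \left(- \frac{379}{4}\right) = \frac{961}{4} \left(- \frac{379}{4}\right) = - \frac{364219}{16}$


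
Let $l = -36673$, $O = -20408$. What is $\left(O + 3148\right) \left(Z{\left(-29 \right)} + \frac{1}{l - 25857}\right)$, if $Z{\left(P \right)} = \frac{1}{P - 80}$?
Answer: $\frac{108114914}{681577} \approx 158.62$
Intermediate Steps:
$Z{\left(P \right)} = \frac{1}{-80 + P}$
$\left(O + 3148\right) \left(Z{\left(-29 \right)} + \frac{1}{l - 25857}\right) = \left(-20408 + 3148\right) \left(\frac{1}{-80 - 29} + \frac{1}{-36673 - 25857}\right) = - 17260 \left(\frac{1}{-109} + \frac{1}{-36673 - 25857}\right) = - 17260 \left(- \frac{1}{109} + \frac{1}{-36673 - 25857}\right) = - 17260 \left(- \frac{1}{109} + \frac{1}{-62530}\right) = - 17260 \left(- \frac{1}{109} - \frac{1}{62530}\right) = \left(-17260\right) \left(- \frac{62639}{6815770}\right) = \frac{108114914}{681577}$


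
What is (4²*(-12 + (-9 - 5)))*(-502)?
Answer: 208832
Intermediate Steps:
(4²*(-12 + (-9 - 5)))*(-502) = (16*(-12 - 14))*(-502) = (16*(-26))*(-502) = -416*(-502) = 208832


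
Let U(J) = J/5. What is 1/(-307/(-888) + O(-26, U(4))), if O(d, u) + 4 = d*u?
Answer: -4440/108577 ≈ -0.040893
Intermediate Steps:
U(J) = J/5 (U(J) = J*(⅕) = J/5)
O(d, u) = -4 + d*u
1/(-307/(-888) + O(-26, U(4))) = 1/(-307/(-888) + (-4 - 26*4/5)) = 1/(-307*(-1/888) + (-4 - 26*⅘)) = 1/(307/888 + (-4 - 104/5)) = 1/(307/888 - 124/5) = 1/(-108577/4440) = -4440/108577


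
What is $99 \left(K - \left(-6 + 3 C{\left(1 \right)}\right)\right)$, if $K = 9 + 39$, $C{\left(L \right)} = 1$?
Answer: $5049$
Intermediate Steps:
$K = 48$
$99 \left(K - \left(-6 + 3 C{\left(1 \right)}\right)\right) = 99 \left(48 + \left(6 - 3 \cdot 1\right)\right) = 99 \left(48 + \left(6 - 3\right)\right) = 99 \left(48 + 3\right) = 99 \cdot 51 = 5049$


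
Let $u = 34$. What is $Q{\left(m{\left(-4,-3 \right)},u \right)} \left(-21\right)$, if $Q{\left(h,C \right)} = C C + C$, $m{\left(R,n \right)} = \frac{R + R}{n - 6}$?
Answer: $-24990$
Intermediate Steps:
$m{\left(R,n \right)} = \frac{2 R}{-6 + n}$
$Q{\left(h,C \right)} = C + C^{2}$ ($Q{\left(h,C \right)} = C^{2} + C = C + C^{2}$)
$Q{\left(m{\left(-4,-3 \right)},u \right)} \left(-21\right) = 34 \left(1 + 34\right) \left(-21\right) = 34 \cdot 35 \left(-21\right) = 1190 \left(-21\right) = -24990$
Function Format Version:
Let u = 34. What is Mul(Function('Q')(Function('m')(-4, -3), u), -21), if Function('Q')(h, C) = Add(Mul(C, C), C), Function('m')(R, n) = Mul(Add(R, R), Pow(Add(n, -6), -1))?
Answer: -24990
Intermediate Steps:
Function('m')(R, n) = Mul(2, R, Pow(Add(-6, n), -1)) (Function('m')(R, n) = Mul(Mul(2, R), Pow(Add(-6, n), -1)) = Mul(2, R, Pow(Add(-6, n), -1)))
Function('Q')(h, C) = Add(C, Pow(C, 2)) (Function('Q')(h, C) = Add(Pow(C, 2), C) = Add(C, Pow(C, 2)))
Mul(Function('Q')(Function('m')(-4, -3), u), -21) = Mul(Mul(34, Add(1, 34)), -21) = Mul(Mul(34, 35), -21) = Mul(1190, -21) = -24990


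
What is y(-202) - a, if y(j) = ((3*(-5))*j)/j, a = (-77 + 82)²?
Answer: -40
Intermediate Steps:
a = 25 (a = 5² = 25)
y(j) = -15 (y(j) = (-15*j)/j = -15)
y(-202) - a = -15 - 1*25 = -15 - 25 = -40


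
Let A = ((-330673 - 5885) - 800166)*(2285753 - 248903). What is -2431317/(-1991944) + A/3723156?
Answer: -128111421043352143/206008840424 ≈ -6.2187e+5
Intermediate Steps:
A = -2315336279400 (A = (-336558 - 800166)*2036850 = -1136724*2036850 = -2315336279400)
-2431317/(-1991944) + A/3723156 = -2431317/(-1991944) - 2315336279400/3723156 = -2431317*(-1/1991944) - 2315336279400*1/3723156 = 2431317/1991944 - 64314896650/103421 = -128111421043352143/206008840424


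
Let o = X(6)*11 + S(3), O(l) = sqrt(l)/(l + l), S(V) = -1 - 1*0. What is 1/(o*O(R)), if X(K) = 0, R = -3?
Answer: -2*I*sqrt(3) ≈ -3.4641*I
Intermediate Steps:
S(V) = -1 (S(V) = -1 + 0 = -1)
O(l) = 1/(2*sqrt(l)) (O(l) = sqrt(l)/((2*l)) = (1/(2*l))*sqrt(l) = 1/(2*sqrt(l)))
o = -1 (o = 0*11 - 1 = 0 - 1 = -1)
1/(o*O(R)) = 1/(-1/(2*sqrt(-3))) = 1/(-(-I*sqrt(3)/3)/2) = 1/(-(-1)*I*sqrt(3)/6) = 1/(I*sqrt(3)/6) = -2*I*sqrt(3)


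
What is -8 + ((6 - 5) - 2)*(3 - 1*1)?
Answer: -10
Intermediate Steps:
-8 + ((6 - 5) - 2)*(3 - 1*1) = -8 + (1 - 2)*(3 - 1) = -8 - 1*2 = -8 - 2 = -10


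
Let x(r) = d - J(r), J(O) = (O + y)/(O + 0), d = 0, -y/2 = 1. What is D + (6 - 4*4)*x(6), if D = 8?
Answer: 44/3 ≈ 14.667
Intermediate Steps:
y = -2 (y = -2*1 = -2)
J(O) = (-2 + O)/O (J(O) = (O - 2)/(O + 0) = (-2 + O)/O)
x(r) = -(-2 + r)/r (x(r) = 0 - (-2 + r)/r = -(-2 + r)/r)
D + (6 - 4*4)*x(6) = 8 + (6 - 4*4)*((2 - 1*6)/6) = 8 + (6 - 16)*((2 - 6)/6) = 8 - 5*(-4)/3 = 8 - 10*(-2/3) = 8 + 20/3 = 44/3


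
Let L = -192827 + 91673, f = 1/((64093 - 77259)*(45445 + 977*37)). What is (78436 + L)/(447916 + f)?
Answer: -24405188709672/481181200197263 ≈ -0.050719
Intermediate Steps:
f = -1/1074266604 (f = 1/(-13166*(45445 + 36149)) = 1/(-13166*81594) = 1/(-1074266604) = -1/1074266604 ≈ -9.3087e-10)
L = -101154
(78436 + L)/(447916 + f) = (78436 - 101154)/(447916 - 1/1074266604) = -22718/481181200197263/1074266604 = -22718*1074266604/481181200197263 = -24405188709672/481181200197263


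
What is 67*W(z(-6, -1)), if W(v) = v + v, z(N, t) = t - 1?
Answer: -268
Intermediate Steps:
z(N, t) = -1 + t
W(v) = 2*v
67*W(z(-6, -1)) = 67*(2*(-1 - 1)) = 67*(2*(-2)) = 67*(-4) = -268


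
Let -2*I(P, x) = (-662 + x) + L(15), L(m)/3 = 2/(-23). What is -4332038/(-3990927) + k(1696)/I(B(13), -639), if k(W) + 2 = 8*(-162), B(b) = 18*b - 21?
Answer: -108636704014/119444454183 ≈ -0.90952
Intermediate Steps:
L(m) = -6/23 (L(m) = 3*(2/(-23)) = 3*(2*(-1/23)) = 3*(-2/23) = -6/23)
B(b) = -21 + 18*b
I(P, x) = 7616/23 - x/2 (I(P, x) = -((-662 + x) - 6/23)/2 = -(-15232/23 + x)/2 = 7616/23 - x/2)
k(W) = -1298 (k(W) = -2 + 8*(-162) = -2 - 1296 = -1298)
-4332038/(-3990927) + k(1696)/I(B(13), -639) = -4332038/(-3990927) - 1298/(7616/23 - ½*(-639)) = -4332038*(-1/3990927) - 1298/(7616/23 + 639/2) = 4332038/3990927 - 1298/29929/46 = 4332038/3990927 - 1298*46/29929 = 4332038/3990927 - 59708/29929 = -108636704014/119444454183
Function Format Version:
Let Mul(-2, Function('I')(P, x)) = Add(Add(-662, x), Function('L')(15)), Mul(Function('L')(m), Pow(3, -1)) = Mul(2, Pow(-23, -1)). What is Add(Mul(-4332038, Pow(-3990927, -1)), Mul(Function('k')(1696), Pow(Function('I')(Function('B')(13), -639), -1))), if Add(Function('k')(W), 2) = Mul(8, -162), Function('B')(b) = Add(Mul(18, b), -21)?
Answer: Rational(-108636704014, 119444454183) ≈ -0.90952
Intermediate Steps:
Function('L')(m) = Rational(-6, 23) (Function('L')(m) = Mul(3, Mul(2, Pow(-23, -1))) = Mul(3, Mul(2, Rational(-1, 23))) = Mul(3, Rational(-2, 23)) = Rational(-6, 23))
Function('B')(b) = Add(-21, Mul(18, b))
Function('I')(P, x) = Add(Rational(7616, 23), Mul(Rational(-1, 2), x)) (Function('I')(P, x) = Mul(Rational(-1, 2), Add(Add(-662, x), Rational(-6, 23))) = Mul(Rational(-1, 2), Add(Rational(-15232, 23), x)) = Add(Rational(7616, 23), Mul(Rational(-1, 2), x)))
Function('k')(W) = -1298 (Function('k')(W) = Add(-2, Mul(8, -162)) = Add(-2, -1296) = -1298)
Add(Mul(-4332038, Pow(-3990927, -1)), Mul(Function('k')(1696), Pow(Function('I')(Function('B')(13), -639), -1))) = Add(Mul(-4332038, Pow(-3990927, -1)), Mul(-1298, Pow(Add(Rational(7616, 23), Mul(Rational(-1, 2), -639)), -1))) = Add(Mul(-4332038, Rational(-1, 3990927)), Mul(-1298, Pow(Add(Rational(7616, 23), Rational(639, 2)), -1))) = Add(Rational(4332038, 3990927), Mul(-1298, Pow(Rational(29929, 46), -1))) = Add(Rational(4332038, 3990927), Mul(-1298, Rational(46, 29929))) = Add(Rational(4332038, 3990927), Rational(-59708, 29929)) = Rational(-108636704014, 119444454183)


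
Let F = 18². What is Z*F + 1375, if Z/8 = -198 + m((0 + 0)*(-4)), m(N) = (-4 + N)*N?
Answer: -511841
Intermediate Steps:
m(N) = N*(-4 + N)
Z = -1584 (Z = 8*(-198 + ((0 + 0)*(-4))*(-4 + (0 + 0)*(-4))) = 8*(-198 + (0*(-4))*(-4 + 0*(-4))) = 8*(-198 + 0*(-4 + 0)) = 8*(-198 + 0*(-4)) = 8*(-198 + 0) = 8*(-198) = -1584)
F = 324
Z*F + 1375 = -1584*324 + 1375 = -513216 + 1375 = -511841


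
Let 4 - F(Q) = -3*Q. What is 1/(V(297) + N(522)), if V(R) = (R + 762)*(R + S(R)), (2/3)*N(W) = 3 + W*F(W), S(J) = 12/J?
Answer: 66/101896099 ≈ 6.4772e-7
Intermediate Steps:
F(Q) = 4 + 3*Q (F(Q) = 4 - (-3)*Q = 4 + 3*Q)
N(W) = 9/2 + 3*W*(4 + 3*W)/2 (N(W) = 3*(3 + W*(4 + 3*W))/2 = 9/2 + 3*W*(4 + 3*W)/2)
V(R) = (762 + R)*(R + 12/R) (V(R) = (R + 762)*(R + 12/R) = (762 + R)*(R + 12/R))
1/(V(297) + N(522)) = 1/((12 + 297**2 + 762*297 + 9144/297) + (9/2 + (3/2)*522*(4 + 3*522))) = 1/((12 + 88209 + 226314 + 9144*(1/297)) + (9/2 + (3/2)*522*(4 + 1566))) = 1/((12 + 88209 + 226314 + 1016/33) + (9/2 + (3/2)*522*1570)) = 1/(10380671/33 + (9/2 + 1229310)) = 1/(10380671/33 + 2458629/2) = 1/(101896099/66) = 66/101896099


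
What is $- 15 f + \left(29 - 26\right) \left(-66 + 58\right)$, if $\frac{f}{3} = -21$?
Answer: $921$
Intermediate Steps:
$f = -63$ ($f = 3 \left(-21\right) = -63$)
$- 15 f + \left(29 - 26\right) \left(-66 + 58\right) = \left(-15\right) \left(-63\right) + \left(29 - 26\right) \left(-66 + 58\right) = 945 + 3 \left(-8\right) = 945 - 24 = 921$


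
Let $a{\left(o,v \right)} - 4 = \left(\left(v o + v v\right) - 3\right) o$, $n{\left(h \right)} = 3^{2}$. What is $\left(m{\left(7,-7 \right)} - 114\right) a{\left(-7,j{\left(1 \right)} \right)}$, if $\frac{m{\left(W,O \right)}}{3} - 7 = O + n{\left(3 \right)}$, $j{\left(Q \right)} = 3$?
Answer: $-9483$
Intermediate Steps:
$n{\left(h \right)} = 9$
$m{\left(W,O \right)} = 48 + 3 O$ ($m{\left(W,O \right)} = 21 + 3 \left(O + 9\right) = 21 + 3 \left(9 + O\right) = 21 + \left(27 + 3 O\right) = 48 + 3 O$)
$a{\left(o,v \right)} = 4 + o \left(-3 + v^{2} + o v\right)$ ($a{\left(o,v \right)} = 4 + \left(\left(v o + v v\right) - 3\right) o = 4 + \left(\left(o v + v^{2}\right) - 3\right) o = 4 + \left(\left(v^{2} + o v\right) - 3\right) o = 4 + \left(-3 + v^{2} + o v\right) o = 4 + o \left(-3 + v^{2} + o v\right)$)
$\left(m{\left(7,-7 \right)} - 114\right) a{\left(-7,j{\left(1 \right)} \right)} = \left(\left(48 + 3 \left(-7\right)\right) - 114\right) \left(4 - -21 - 7 \cdot 3^{2} + 3 \left(-7\right)^{2}\right) = \left(\left(48 - 21\right) - 114\right) \left(4 + 21 - 63 + 3 \cdot 49\right) = \left(27 - 114\right) \left(4 + 21 - 63 + 147\right) = \left(-87\right) 109 = -9483$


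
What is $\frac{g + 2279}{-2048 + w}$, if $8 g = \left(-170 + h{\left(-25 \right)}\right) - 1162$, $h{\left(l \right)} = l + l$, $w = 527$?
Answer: $- \frac{8425}{6084} \approx -1.3848$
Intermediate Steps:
$h{\left(l \right)} = 2 l$
$g = - \frac{691}{4}$ ($g = \frac{\left(-170 + 2 \left(-25\right)\right) - 1162}{8} = \frac{\left(-170 - 50\right) - 1162}{8} = \frac{-220 - 1162}{8} = \frac{1}{8} \left(-1382\right) = - \frac{691}{4} \approx -172.75$)
$\frac{g + 2279}{-2048 + w} = \frac{- \frac{691}{4} + 2279}{-2048 + 527} = \frac{8425}{4 \left(-1521\right)} = \frac{8425}{4} \left(- \frac{1}{1521}\right) = - \frac{8425}{6084}$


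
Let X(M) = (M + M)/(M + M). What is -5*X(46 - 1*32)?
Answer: -5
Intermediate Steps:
X(M) = 1 (X(M) = (2*M)/((2*M)) = (2*M)*(1/(2*M)) = 1)
-5*X(46 - 1*32) = -5*1 = -5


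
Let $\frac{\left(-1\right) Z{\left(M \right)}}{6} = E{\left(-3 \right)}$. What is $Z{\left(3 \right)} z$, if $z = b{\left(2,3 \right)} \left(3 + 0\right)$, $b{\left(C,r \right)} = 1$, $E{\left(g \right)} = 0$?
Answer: $0$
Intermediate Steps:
$Z{\left(M \right)} = 0$ ($Z{\left(M \right)} = \left(-6\right) 0 = 0$)
$z = 3$ ($z = 1 \left(3 + 0\right) = 1 \cdot 3 = 3$)
$Z{\left(3 \right)} z = 0 \cdot 3 = 0$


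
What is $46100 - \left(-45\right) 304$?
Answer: $59780$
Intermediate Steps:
$46100 - \left(-45\right) 304 = 46100 - -13680 = 46100 + 13680 = 59780$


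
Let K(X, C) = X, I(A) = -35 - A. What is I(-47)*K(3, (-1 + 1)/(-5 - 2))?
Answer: 36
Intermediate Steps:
I(-47)*K(3, (-1 + 1)/(-5 - 2)) = (-35 - 1*(-47))*3 = (-35 + 47)*3 = 12*3 = 36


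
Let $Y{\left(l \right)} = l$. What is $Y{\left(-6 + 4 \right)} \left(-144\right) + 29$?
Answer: $317$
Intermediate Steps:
$Y{\left(-6 + 4 \right)} \left(-144\right) + 29 = \left(-6 + 4\right) \left(-144\right) + 29 = \left(-2\right) \left(-144\right) + 29 = 288 + 29 = 317$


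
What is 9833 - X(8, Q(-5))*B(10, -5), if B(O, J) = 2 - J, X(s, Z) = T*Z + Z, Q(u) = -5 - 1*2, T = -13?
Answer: 9245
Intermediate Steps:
Q(u) = -7 (Q(u) = -5 - 2 = -7)
X(s, Z) = -12*Z (X(s, Z) = -13*Z + Z = -12*Z)
9833 - X(8, Q(-5))*B(10, -5) = 9833 - (-12*(-7))*(2 - 1*(-5)) = 9833 - 84*(2 + 5) = 9833 - 84*7 = 9833 - 1*588 = 9833 - 588 = 9245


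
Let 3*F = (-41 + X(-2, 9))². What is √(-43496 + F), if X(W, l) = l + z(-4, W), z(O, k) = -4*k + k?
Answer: 2*I*√97359/3 ≈ 208.02*I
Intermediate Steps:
z(O, k) = -3*k
X(W, l) = l - 3*W
F = 676/3 (F = (-41 + (9 - 3*(-2)))²/3 = (-41 + (9 + 6))²/3 = (-41 + 15)²/3 = (⅓)*(-26)² = (⅓)*676 = 676/3 ≈ 225.33)
√(-43496 + F) = √(-43496 + 676/3) = √(-129812/3) = 2*I*√97359/3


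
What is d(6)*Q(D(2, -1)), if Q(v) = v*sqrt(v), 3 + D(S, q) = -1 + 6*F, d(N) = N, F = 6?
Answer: 768*sqrt(2) ≈ 1086.1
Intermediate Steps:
D(S, q) = 32 (D(S, q) = -3 + (-1 + 6*6) = -3 + (-1 + 36) = -3 + 35 = 32)
Q(v) = v**(3/2)
d(6)*Q(D(2, -1)) = 6*32**(3/2) = 6*(128*sqrt(2)) = 768*sqrt(2)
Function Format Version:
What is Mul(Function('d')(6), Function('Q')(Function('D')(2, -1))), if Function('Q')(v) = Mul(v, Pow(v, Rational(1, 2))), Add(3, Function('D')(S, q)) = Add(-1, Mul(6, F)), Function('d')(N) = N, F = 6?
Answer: Mul(768, Pow(2, Rational(1, 2))) ≈ 1086.1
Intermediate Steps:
Function('D')(S, q) = 32 (Function('D')(S, q) = Add(-3, Add(-1, Mul(6, 6))) = Add(-3, Add(-1, 36)) = Add(-3, 35) = 32)
Function('Q')(v) = Pow(v, Rational(3, 2))
Mul(Function('d')(6), Function('Q')(Function('D')(2, -1))) = Mul(6, Pow(32, Rational(3, 2))) = Mul(6, Mul(128, Pow(2, Rational(1, 2)))) = Mul(768, Pow(2, Rational(1, 2)))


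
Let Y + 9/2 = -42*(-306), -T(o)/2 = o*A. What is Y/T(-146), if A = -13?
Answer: -25695/7592 ≈ -3.3845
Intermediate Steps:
T(o) = 26*o (T(o) = -2*o*(-13) = -(-26)*o = 26*o)
Y = 25695/2 (Y = -9/2 - 42*(-306) = -9/2 + 12852 = 25695/2 ≈ 12848.)
Y/T(-146) = 25695/(2*((26*(-146)))) = (25695/2)/(-3796) = (25695/2)*(-1/3796) = -25695/7592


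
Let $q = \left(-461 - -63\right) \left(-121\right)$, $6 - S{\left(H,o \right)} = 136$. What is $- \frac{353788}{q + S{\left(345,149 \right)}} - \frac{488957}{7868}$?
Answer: $- \frac{938115385}{13495868} \approx -69.511$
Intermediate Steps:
$S{\left(H,o \right)} = -130$ ($S{\left(H,o \right)} = 6 - 136 = -130$)
$q = 48158$ ($q = \left(-461 + 63\right) \left(-121\right) = \left(-398\right) \left(-121\right) = 48158$)
$- \frac{353788}{q + S{\left(345,149 \right)}} - \frac{488957}{7868} = - \frac{353788}{48158 - 130} - \frac{488957}{7868} = - \frac{353788}{48028} - \frac{69851}{1124} = \left(-353788\right) \frac{1}{48028} - \frac{69851}{1124} = - \frac{88447}{12007} - \frac{69851}{1124} = - \frac{938115385}{13495868}$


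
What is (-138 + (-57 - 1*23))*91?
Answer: -19838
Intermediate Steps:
(-138 + (-57 - 1*23))*91 = (-138 + (-57 - 23))*91 = (-138 - 80)*91 = -218*91 = -19838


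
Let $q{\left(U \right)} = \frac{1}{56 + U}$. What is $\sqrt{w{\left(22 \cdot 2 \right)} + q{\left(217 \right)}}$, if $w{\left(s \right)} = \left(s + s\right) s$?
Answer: $\frac{\sqrt{288576561}}{273} \approx 62.225$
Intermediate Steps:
$w{\left(s \right)} = 2 s^{2}$ ($w{\left(s \right)} = 2 s s = 2 s^{2}$)
$\sqrt{w{\left(22 \cdot 2 \right)} + q{\left(217 \right)}} = \sqrt{2 \left(22 \cdot 2\right)^{2} + \frac{1}{56 + 217}} = \sqrt{2 \cdot 44^{2} + \frac{1}{273}} = \sqrt{2 \cdot 1936 + \frac{1}{273}} = \sqrt{3872 + \frac{1}{273}} = \sqrt{\frac{1057057}{273}} = \frac{\sqrt{288576561}}{273}$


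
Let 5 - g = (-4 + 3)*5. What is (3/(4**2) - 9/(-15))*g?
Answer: 63/8 ≈ 7.8750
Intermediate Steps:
g = 10 (g = 5 - (-4 + 3)*5 = 5 - (-1)*5 = 5 - 1*(-5) = 5 + 5 = 10)
(3/(4**2) - 9/(-15))*g = (3/(4**2) - 9/(-15))*10 = (3/16 - 9*(-1/15))*10 = (3*(1/16) + 3/5)*10 = (3/16 + 3/5)*10 = (63/80)*10 = 63/8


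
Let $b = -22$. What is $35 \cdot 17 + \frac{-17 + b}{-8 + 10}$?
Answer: $\frac{1151}{2} \approx 575.5$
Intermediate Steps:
$35 \cdot 17 + \frac{-17 + b}{-8 + 10} = 35 \cdot 17 + \frac{-17 - 22}{-8 + 10} = 595 - \frac{39}{2} = \frac{1151}{2}$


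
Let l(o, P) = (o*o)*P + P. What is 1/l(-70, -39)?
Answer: -1/191139 ≈ -5.2318e-6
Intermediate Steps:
l(o, P) = P + P*o² (l(o, P) = o²*P + P = P*o² + P = P + P*o²)
1/l(-70, -39) = 1/(-39*(1 + (-70)²)) = 1/(-39*(1 + 4900)) = 1/(-39*4901) = 1/(-191139) = -1/191139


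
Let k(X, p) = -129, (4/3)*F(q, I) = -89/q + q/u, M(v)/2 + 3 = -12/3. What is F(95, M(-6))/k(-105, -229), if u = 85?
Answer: -73/69445 ≈ -0.0010512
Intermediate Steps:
M(v) = -14 (M(v) = -6 + 2*(-12/3) = -6 + 2*(-12*⅓) = -6 + 2*(-4) = -6 - 8 = -14)
F(q, I) = -267/(4*q) + 3*q/340 (F(q, I) = 3*(-89/q + q/85)/4 = -267/(4*q) + 3*q/340)
F(95, M(-6))/k(-105, -229) = ((3/340)*(-7565 + 95²)/95)/(-129) = ((3/340)*(1/95)*(-7565 + 9025))*(-1/129) = ((3/340)*(1/95)*1460)*(-1/129) = (219/1615)*(-1/129) = -73/69445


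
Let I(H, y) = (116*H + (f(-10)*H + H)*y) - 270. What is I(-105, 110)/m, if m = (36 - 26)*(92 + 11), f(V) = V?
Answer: 9150/103 ≈ 88.835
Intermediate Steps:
I(H, y) = -270 + 116*H - 9*H*y (I(H, y) = (116*H + (-10*H + H)*y) - 270 = (116*H + (-9*H)*y) - 270 = (116*H - 9*H*y) - 270 = -270 + 116*H - 9*H*y)
m = 1030 (m = 10*103 = 1030)
I(-105, 110)/m = (-270 + 116*(-105) - 9*(-105)*110)/1030 = (-270 - 12180 + 103950)*(1/1030) = 91500*(1/1030) = 9150/103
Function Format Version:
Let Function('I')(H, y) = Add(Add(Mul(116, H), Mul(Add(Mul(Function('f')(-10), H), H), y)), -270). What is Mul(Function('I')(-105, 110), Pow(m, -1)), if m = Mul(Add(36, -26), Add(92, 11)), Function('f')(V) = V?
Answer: Rational(9150, 103) ≈ 88.835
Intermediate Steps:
Function('I')(H, y) = Add(-270, Mul(116, H), Mul(-9, H, y)) (Function('I')(H, y) = Add(Add(Mul(116, H), Mul(Add(Mul(-10, H), H), y)), -270) = Add(Add(Mul(116, H), Mul(Mul(-9, H), y)), -270) = Add(Add(Mul(116, H), Mul(-9, H, y)), -270) = Add(-270, Mul(116, H), Mul(-9, H, y)))
m = 1030 (m = Mul(10, 103) = 1030)
Mul(Function('I')(-105, 110), Pow(m, -1)) = Mul(Add(-270, Mul(116, -105), Mul(-9, -105, 110)), Pow(1030, -1)) = Mul(Add(-270, -12180, 103950), Rational(1, 1030)) = Mul(91500, Rational(1, 1030)) = Rational(9150, 103)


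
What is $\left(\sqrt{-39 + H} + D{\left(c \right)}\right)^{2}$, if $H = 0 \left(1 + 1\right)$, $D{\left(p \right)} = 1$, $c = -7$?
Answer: $\left(1 + i \sqrt{39}\right)^{2} \approx -38.0 + 12.49 i$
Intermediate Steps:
$H = 0$ ($H = 0 \cdot 2 = 0$)
$\left(\sqrt{-39 + H} + D{\left(c \right)}\right)^{2} = \left(\sqrt{-39 + 0} + 1\right)^{2} = \left(\sqrt{-39} + 1\right)^{2} = \left(i \sqrt{39} + 1\right)^{2} = \left(1 + i \sqrt{39}\right)^{2}$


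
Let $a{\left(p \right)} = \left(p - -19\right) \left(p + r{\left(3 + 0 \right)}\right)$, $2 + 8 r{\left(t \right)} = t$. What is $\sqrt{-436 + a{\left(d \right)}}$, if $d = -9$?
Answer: $\frac{i \sqrt{2099}}{2} \approx 22.907 i$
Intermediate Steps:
$r{\left(t \right)} = - \frac{1}{4} + \frac{t}{8}$
$a{\left(p \right)} = \left(19 + p\right) \left(\frac{1}{8} + p\right)$ ($a{\left(p \right)} = \left(p - -19\right) \left(p - \left(\frac{1}{4} - \frac{3 + 0}{8}\right)\right) = \left(p + 19\right) \left(p + \left(- \frac{1}{4} + \frac{1}{8} \cdot 3\right)\right) = \left(19 + p\right) \left(p + \left(- \frac{1}{4} + \frac{3}{8}\right)\right) = \left(19 + p\right) \left(p + \frac{1}{8}\right) = \left(19 + p\right) \left(\frac{1}{8} + p\right)$)
$\sqrt{-436 + a{\left(d \right)}} = \sqrt{-436 + \left(\frac{19}{8} + \left(-9\right)^{2} + \frac{153}{8} \left(-9\right)\right)} = \sqrt{-436 + \left(\frac{19}{8} + 81 - \frac{1377}{8}\right)} = \sqrt{-436 - \frac{355}{4}} = \sqrt{- \frac{2099}{4}} = \frac{i \sqrt{2099}}{2}$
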